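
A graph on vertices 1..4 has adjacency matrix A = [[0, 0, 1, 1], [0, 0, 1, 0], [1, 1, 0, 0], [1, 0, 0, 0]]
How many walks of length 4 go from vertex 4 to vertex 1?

0

The number of length-4 walks from vertex 4 to vertex 1 is entry (4,1) of A^4, where A is the adjacency matrix.
A^2 = [[2, 1, 0, 0], [1, 1, 0, 0], [0, 0, 2, 1], [0, 0, 1, 1]]
A^3 = [[0, 0, 3, 2], [0, 0, 2, 1], [3, 2, 0, 0], [2, 1, 0, 0]]
A^4 = [[5, 3, 0, 0], [3, 2, 0, 0], [0, 0, 5, 3], [0, 0, 3, 2]]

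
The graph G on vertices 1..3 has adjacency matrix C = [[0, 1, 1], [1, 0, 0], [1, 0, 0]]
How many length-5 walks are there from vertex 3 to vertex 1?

4

The number of length-5 walks from vertex 3 to vertex 1 is entry (3,1) of C^5, where C is the adjacency matrix.
C^2 = [[2, 0, 0], [0, 1, 1], [0, 1, 1]]
C^3 = [[0, 2, 2], [2, 0, 0], [2, 0, 0]]
C^4 = [[4, 0, 0], [0, 2, 2], [0, 2, 2]]
C^5 = [[0, 4, 4], [4, 0, 0], [4, 0, 0]]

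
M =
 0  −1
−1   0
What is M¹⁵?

[[0, −1], [−1, 0]]

M² = I (check: tr M = 0 and det M = −1), so M¹⁵ = M since 15 is odd.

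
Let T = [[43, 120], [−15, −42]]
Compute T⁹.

[[181243, 484680], [−60585, −162072]]

tr T = 1 and det T = −6, so the characteristic polynomial is λ² − (1)λ + (−6) with roots 3 and −2.
Eigenvectors give P = [[−3, 8], [1, −3]] with P⁻¹ = [[−3, −8], [−1, −3]], and T = P·diag(3, −2)·P⁻¹.
Then T⁹ = P·diag(19683, −512)·P⁻¹ = [[−59049, −4096], [19683, 1536]] · [[−3, −8], [−1, −3]] = [[181243, 484680], [−60585, −162072]].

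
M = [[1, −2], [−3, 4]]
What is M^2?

[[7, −10], [−15, 22]]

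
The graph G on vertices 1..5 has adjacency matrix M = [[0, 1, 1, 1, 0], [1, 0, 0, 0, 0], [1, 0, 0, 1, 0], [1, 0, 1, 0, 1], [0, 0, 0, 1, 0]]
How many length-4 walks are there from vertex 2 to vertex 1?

The number of length-4 walks from vertex 2 to vertex 1 is entry (2,1) of M⁴, where M is the adjacency matrix.
M² = [[3, 0, 1, 1, 1], [0, 1, 1, 1, 0], [1, 1, 2, 1, 1], [1, 1, 1, 3, 0], [1, 0, 1, 0, 1]]
M³ = [[2, 3, 4, 5, 1], [3, 0, 1, 1, 1], [4, 1, 2, 4, 1], [5, 1, 4, 2, 3], [1, 1, 1, 3, 0]]
M⁴ = [[12, 2, 7, 7, 5], [2, 3, 4, 5, 1], [7, 4, 8, 7, 4], [7, 5, 7, 12, 2], [5, 1, 4, 2, 3]]

2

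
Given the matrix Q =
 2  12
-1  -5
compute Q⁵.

tr Q = -3 and det Q = 2, so the characteristic polynomial is λ² − (-3)λ + (2) with roots -2 and -1.
Eigenvectors give P = [[3, -4], [-1, 1]] with P⁻¹ = [[-1, -4], [-1, -3]], and Q = P·diag(-2, -1)·P⁻¹.
Then Q⁵ = P·diag(-32, -1)·P⁻¹ = [[-96, 4], [32, -1]] · [[-1, -4], [-1, -3]] = [[92, 372], [-31, -125]].

[[92, 372], [-31, -125]]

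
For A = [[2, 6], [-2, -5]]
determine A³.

[[20, 42], [-14, -29]]

tr A = -3 and det A = 2, so the characteristic polynomial is λ² − (-3)λ + (2) with roots -1 and -2.
Eigenvectors give P = [[2, 3], [-1, -2]] with P⁻¹ = [[2, 3], [-1, -2]], and A = P·diag(-1, -2)·P⁻¹.
Then A³ = P·diag(-1, -8)·P⁻¹ = [[-2, -24], [1, 16]] · [[2, 3], [-1, -2]] = [[20, 42], [-14, -29]].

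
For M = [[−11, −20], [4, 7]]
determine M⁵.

tr M = −4 and det M = 3, so the characteristic polynomial is λ² − (−4)λ + (3) with roots −1 and −3.
Eigenvectors give P = [[−2, 5], [1, −2]] with P⁻¹ = [[2, 5], [1, 2]], and M = P·diag(−1, −3)·P⁻¹.
Then M⁵ = P·diag(−1, −243)·P⁻¹ = [[2, −1215], [−1, 486]] · [[2, 5], [1, 2]] = [[−1211, −2420], [484, 967]].

[[−1211, −2420], [484, 967]]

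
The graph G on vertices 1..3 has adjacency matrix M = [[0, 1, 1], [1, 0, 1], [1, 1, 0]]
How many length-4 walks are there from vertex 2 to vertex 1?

The number of length-4 walks from vertex 2 to vertex 1 is entry (2,1) of M^4, where M is the adjacency matrix.
M^2 = [[2, 1, 1], [1, 2, 1], [1, 1, 2]]
M^3 = [[2, 3, 3], [3, 2, 3], [3, 3, 2]]
M^4 = [[6, 5, 5], [5, 6, 5], [5, 5, 6]]

5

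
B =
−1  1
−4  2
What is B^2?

[[−3, 1], [−4, 0]]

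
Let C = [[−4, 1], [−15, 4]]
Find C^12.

[[1, 0], [0, 1]]

C² = I (check: tr C = 0 and det C = −1), so C^12 = I since 12 is even.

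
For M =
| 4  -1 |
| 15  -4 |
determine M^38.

M² = I (check: tr M = 0 and det M = -1), so M^38 = I since 38 is even.

[[1, 0], [0, 1]]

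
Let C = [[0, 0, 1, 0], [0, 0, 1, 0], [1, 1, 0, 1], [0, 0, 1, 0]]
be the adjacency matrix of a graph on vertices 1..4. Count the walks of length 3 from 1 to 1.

The number of length-3 walks from vertex 1 to vertex 1 is entry (1,1) of C³, where C is the adjacency matrix.
C² = [[1, 1, 0, 1], [1, 1, 0, 1], [0, 0, 3, 0], [1, 1, 0, 1]]
C³ = [[0, 0, 3, 0], [0, 0, 3, 0], [3, 3, 0, 3], [0, 0, 3, 0]]

0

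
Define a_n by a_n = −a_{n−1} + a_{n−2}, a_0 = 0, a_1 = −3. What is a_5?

With companion matrix C = [[−1, 1], [1, 0]], [a_n, a_{n−1}]ᵀ = C·[a_{n−1}, a_{n−2}]ᵀ, so [a_5, a_4]ᵀ = C⁴·[a_1, a_0]ᵀ.
C⁴ = [[5, −3], [−3, 2]], giving [a_5, a_4]ᵀ = [[−15], [9]].

−15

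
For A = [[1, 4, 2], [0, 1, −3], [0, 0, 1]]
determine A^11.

A = I + N where N = [[0, 4, 2], [0, 0, −3], [0, 0, 0]] is strictly upper-triangular, so N^3 = 0.
(I + N)^11 = I + 11·N + 55·N^2 = [[1, 44, −638], [0, 1, −33], [0, 0, 1]].

[[1, 44, −638], [0, 1, −33], [0, 0, 1]]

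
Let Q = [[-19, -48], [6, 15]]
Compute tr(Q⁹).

-19684

tr Q = -4 and det Q = 3, so the characteristic polynomial is λ² − (-4)λ + (3) with roots -3 and -1.
Eigenvectors give P = [[3, 8], [-1, -3]] with P⁻¹ = [[3, 8], [-1, -3]], and Q = P·diag(-3, -1)·P⁻¹.
Then Q⁹ = P·diag(-19683, -1)·P⁻¹ = [[-59049, -8], [19683, 3]] · [[3, 8], [-1, -3]] = [[-177139, -472368], [59046, 157455]].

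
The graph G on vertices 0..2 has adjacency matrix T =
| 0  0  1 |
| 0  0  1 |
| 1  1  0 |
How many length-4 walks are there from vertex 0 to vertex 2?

0

The number of length-4 walks from vertex 0 to vertex 2 is entry (0,2) of T^4, where T is the adjacency matrix.
T^2 = [[1, 1, 0], [1, 1, 0], [0, 0, 2]]
T^3 = [[0, 0, 2], [0, 0, 2], [2, 2, 0]]
T^4 = [[2, 2, 0], [2, 2, 0], [0, 0, 4]]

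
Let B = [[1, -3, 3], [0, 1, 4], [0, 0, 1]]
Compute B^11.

[[1, -33, -627], [0, 1, 44], [0, 0, 1]]

B = I + N where N = [[0, -3, 3], [0, 0, 4], [0, 0, 0]] is strictly upper-triangular, so N^3 = 0.
(I + N)^11 = I + 11·N + 55·N^2 = [[1, -33, -627], [0, 1, 44], [0, 0, 1]].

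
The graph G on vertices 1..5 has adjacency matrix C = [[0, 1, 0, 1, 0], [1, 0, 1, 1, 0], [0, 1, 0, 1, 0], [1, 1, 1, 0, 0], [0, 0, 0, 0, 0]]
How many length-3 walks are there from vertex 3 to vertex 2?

5

The number of length-3 walks from vertex 3 to vertex 2 is entry (3,2) of C³, where C is the adjacency matrix.
C² = [[2, 1, 2, 1, 0], [1, 3, 1, 2, 0], [2, 1, 2, 1, 0], [1, 2, 1, 3, 0], [0, 0, 0, 0, 0]]
C³ = [[2, 5, 2, 5, 0], [5, 4, 5, 5, 0], [2, 5, 2, 5, 0], [5, 5, 5, 4, 0], [0, 0, 0, 0, 0]]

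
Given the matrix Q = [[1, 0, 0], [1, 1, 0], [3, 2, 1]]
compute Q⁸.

[[1, 0, 0], [8, 1, 0], [80, 16, 1]]

Q = I + N where N = [[0, 0, 0], [1, 0, 0], [3, 2, 0]] is strictly lower-triangular, so N³ = 0.
(I + N)⁸ = I + 8·N + 28·N² = [[1, 0, 0], [8, 1, 0], [80, 16, 1]].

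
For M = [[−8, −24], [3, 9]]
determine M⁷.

[[−8, −24], [3, 9]]

M² = M (a projection; rank 1, trace 1), so M⁷ = M.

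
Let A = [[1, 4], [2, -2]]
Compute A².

[[9, -4], [-2, 12]]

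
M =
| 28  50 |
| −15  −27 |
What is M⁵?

[[1618, 2750], [−825, −1407]]

tr M = 1 and det M = −6, so the characteristic polynomial is λ² − (1)λ + (−6) with roots 3 and −2.
Eigenvectors give P = [[−2, −5], [1, 3]] with P⁻¹ = [[−3, −5], [1, 2]], and M = P·diag(3, −2)·P⁻¹.
Then M⁵ = P·diag(243, −32)·P⁻¹ = [[−486, 160], [243, −96]] · [[−3, −5], [1, 2]] = [[1618, 2750], [−825, −1407]].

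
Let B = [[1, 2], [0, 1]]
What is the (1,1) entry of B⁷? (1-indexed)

B = I + N where N = [[0, 2], [0, 0]] is strictly upper-triangular, so N² = 0.
(I + N)⁷ = I + 7·N = [[1, 14], [0, 1]].

1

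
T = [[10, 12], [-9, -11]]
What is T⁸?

[[-764, -1020], [765, 1021]]

tr T = -1 and det T = -2, so the characteristic polynomial is λ² − (-1)λ + (-2) with roots 1 and -2.
Eigenvectors give P = [[-4, -1], [3, 1]] with P⁻¹ = [[-1, -1], [3, 4]], and T = P·diag(1, -2)·P⁻¹.
Then T⁸ = P·diag(1, 256)·P⁻¹ = [[-4, -256], [3, 256]] · [[-1, -1], [3, 4]] = [[-764, -1020], [765, 1021]].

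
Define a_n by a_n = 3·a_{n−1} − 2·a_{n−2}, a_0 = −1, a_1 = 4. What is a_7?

634

With companion matrix C = [[3, −2], [1, 0]], [a_n, a_{n−1}]ᵀ = C·[a_{n−1}, a_{n−2}]ᵀ, so [a_7, a_6]ᵀ = C⁶·[a_1, a_0]ᵀ.
C⁶ = [[127, −126], [63, −62]], giving [a_7, a_6]ᵀ = [[634], [314]].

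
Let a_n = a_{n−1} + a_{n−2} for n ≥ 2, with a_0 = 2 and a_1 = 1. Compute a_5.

11

With companion matrix T = [[1, 1], [1, 0]], [a_n, a_{n−1}]ᵀ = T·[a_{n−1}, a_{n−2}]ᵀ, so [a_5, a_4]ᵀ = T⁴·[a_1, a_0]ᵀ.
T⁴ = [[5, 3], [3, 2]], giving [a_5, a_4]ᵀ = [[11], [7]].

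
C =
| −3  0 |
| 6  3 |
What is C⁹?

tr C = 0 and det C = −9, so the characteristic polynomial is λ² − (0)λ + (−9) with roots 3 and −3.
Eigenvectors give P = [[0, −1], [1, 1]] with P⁻¹ = [[1, 1], [−1, 0]], and C = P·diag(3, −3)·P⁻¹.
Then C⁹ = P·diag(19683, −19683)·P⁻¹ = [[0, 19683], [19683, −19683]] · [[1, 1], [−1, 0]] = [[−19683, 0], [39366, 19683]].

[[−19683, 0], [39366, 19683]]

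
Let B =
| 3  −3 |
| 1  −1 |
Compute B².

[[6, −6], [2, −2]]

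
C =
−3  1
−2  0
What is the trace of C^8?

tr C = −3 and det C = 2, so the characteristic polynomial is λ² − (−3)λ + (2) with roots −1 and −2.
Eigenvectors give P = [[−1, 1], [−2, 1]] with P⁻¹ = [[1, −1], [2, −1]], and C = P·diag(−1, −2)·P⁻¹.
Then C^8 = P·diag(1, 256)·P⁻¹ = [[−1, 256], [−2, 256]] · [[1, −1], [2, −1]] = [[511, −255], [510, −254]].

257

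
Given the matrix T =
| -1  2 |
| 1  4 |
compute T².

[[3, 6], [3, 18]]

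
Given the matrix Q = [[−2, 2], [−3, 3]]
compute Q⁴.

Q² = Q (a projection; rank 1, trace 1), so Q⁴ = Q.

[[−2, 2], [−3, 3]]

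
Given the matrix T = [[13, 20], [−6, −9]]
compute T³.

tr T = 4 and det T = 3, so the characteristic polynomial is λ² − (4)λ + (3) with roots 3 and 1.
Eigenvectors give P = [[−2, −5], [1, 3]] with P⁻¹ = [[−3, −5], [1, 2]], and T = P·diag(3, 1)·P⁻¹.
Then T³ = P·diag(27, 1)·P⁻¹ = [[−54, −5], [27, 3]] · [[−3, −5], [1, 2]] = [[157, 260], [−78, −129]].

[[157, 260], [−78, −129]]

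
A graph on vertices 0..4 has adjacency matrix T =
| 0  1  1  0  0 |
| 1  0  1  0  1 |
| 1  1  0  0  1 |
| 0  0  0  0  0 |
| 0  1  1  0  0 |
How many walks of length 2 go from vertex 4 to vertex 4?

2

The number of length-2 walks from vertex 4 to vertex 4 is entry (4,4) of T^2, where T is the adjacency matrix.
T^2 = [[2, 1, 1, 0, 2], [1, 3, 2, 0, 1], [1, 2, 3, 0, 1], [0, 0, 0, 0, 0], [2, 1, 1, 0, 2]]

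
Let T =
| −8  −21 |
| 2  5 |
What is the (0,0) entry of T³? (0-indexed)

tr T = −3 and det T = 2, so the characteristic polynomial is λ² − (−3)λ + (2) with roots −1 and −2.
Eigenvectors give P = [[−3, 7], [1, −2]] with P⁻¹ = [[2, 7], [1, 3]], and T = P·diag(−1, −2)·P⁻¹.
Then T³ = P·diag(−1, −8)·P⁻¹ = [[3, −56], [−1, 16]] · [[2, 7], [1, 3]] = [[−50, −147], [14, 41]].

−50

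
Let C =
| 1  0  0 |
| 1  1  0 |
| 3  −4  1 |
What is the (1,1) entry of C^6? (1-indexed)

1

C = I + N where N = [[0, 0, 0], [1, 0, 0], [3, −4, 0]] is strictly lower-triangular, so N^3 = 0.
(I + N)^6 = I + 6·N + 15·N^2 = [[1, 0, 0], [6, 1, 0], [−42, −24, 1]].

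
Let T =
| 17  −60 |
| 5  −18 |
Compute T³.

tr T = −1 and det T = −6, so the characteristic polynomial is λ² − (−1)λ + (−6) with roots −3 and 2.
Eigenvectors give P = [[3, 4], [1, 1]] with P⁻¹ = [[−1, 4], [1, −3]], and T = P·diag(−3, 2)·P⁻¹.
Then T³ = P·diag(−27, 8)·P⁻¹ = [[−81, 32], [−27, 8]] · [[−1, 4], [1, −3]] = [[113, −420], [35, −132]].

[[113, −420], [35, −132]]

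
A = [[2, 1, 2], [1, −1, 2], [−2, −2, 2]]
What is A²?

[[1, −3, 10], [−3, −2, 4], [−10, −4, −4]]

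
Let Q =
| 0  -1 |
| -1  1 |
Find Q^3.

[[1, -2], [-2, 3]]

Q^2 = [[1, -1], [-1, 2]]
Q^3 = [[1, -2], [-2, 3]]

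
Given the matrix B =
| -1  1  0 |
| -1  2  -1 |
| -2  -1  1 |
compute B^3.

B^2 = [[0, 1, -1], [1, 4, -3], [1, -5, 2]]
B^3 = [[1, 3, -2], [1, 12, -7], [0, -11, 7]]

[[1, 3, -2], [1, 12, -7], [0, -11, 7]]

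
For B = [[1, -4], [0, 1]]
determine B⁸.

B = I + N where N = [[0, -4], [0, 0]] is strictly upper-triangular, so N² = 0.
(I + N)⁸ = I + 8·N = [[1, -32], [0, 1]].

[[1, -32], [0, 1]]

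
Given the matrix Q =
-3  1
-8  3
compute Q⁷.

Q² = I (check: tr Q = 0 and det Q = -1), so Q⁷ = Q since 7 is odd.

[[-3, 1], [-8, 3]]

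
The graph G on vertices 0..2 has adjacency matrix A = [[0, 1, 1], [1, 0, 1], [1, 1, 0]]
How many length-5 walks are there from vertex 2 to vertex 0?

11

The number of length-5 walks from vertex 2 to vertex 0 is entry (2,0) of A^5, where A is the adjacency matrix.
A^2 = [[2, 1, 1], [1, 2, 1], [1, 1, 2]]
A^3 = [[2, 3, 3], [3, 2, 3], [3, 3, 2]]
A^4 = [[6, 5, 5], [5, 6, 5], [5, 5, 6]]
A^5 = [[10, 11, 11], [11, 10, 11], [11, 11, 10]]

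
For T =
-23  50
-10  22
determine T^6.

[[3389, -6650], [1330, -2596]]

tr T = -1 and det T = -6, so the characteristic polynomial is λ² − (-1)λ + (-6) with roots -3 and 2.
Eigenvectors give P = [[-5, 2], [-2, 1]] with P⁻¹ = [[-1, 2], [-2, 5]], and T = P·diag(-3, 2)·P⁻¹.
Then T^6 = P·diag(729, 64)·P⁻¹ = [[-3645, 128], [-1458, 64]] · [[-1, 2], [-2, 5]] = [[3389, -6650], [1330, -2596]].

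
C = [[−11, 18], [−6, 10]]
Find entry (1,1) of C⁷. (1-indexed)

tr C = −1 and det C = −2, so the characteristic polynomial is λ² − (−1)λ + (−2) with roots 1 and −2.
Eigenvectors give P = [[3, 2], [2, 1]] with P⁻¹ = [[−1, 2], [2, −3]], and C = P·diag(1, −2)·P⁻¹.
Then C⁷ = P·diag(1, −128)·P⁻¹ = [[3, −256], [2, −128]] · [[−1, 2], [2, −3]] = [[−515, 774], [−258, 388]].

−515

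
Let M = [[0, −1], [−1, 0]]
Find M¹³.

[[0, −1], [−1, 0]]

M² = I (check: tr M = 0 and det M = −1), so M¹³ = M since 13 is odd.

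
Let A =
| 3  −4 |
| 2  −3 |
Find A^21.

A² = I (check: tr A = 0 and det A = −1), so A^21 = A since 21 is odd.

[[3, −4], [2, −3]]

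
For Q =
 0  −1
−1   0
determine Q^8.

Q² = I (check: tr Q = 0 and det Q = −1), so Q^8 = I since 8 is even.

[[1, 0], [0, 1]]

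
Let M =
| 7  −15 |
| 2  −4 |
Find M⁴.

[[91, −225], [30, −74]]

tr M = 3 and det M = 2, so the characteristic polynomial is λ² − (3)λ + (2) with roots 2 and 1.
Eigenvectors give P = [[−3, −5], [−1, −2]] with P⁻¹ = [[−2, 5], [1, −3]], and M = P·diag(2, 1)·P⁻¹.
Then M⁴ = P·diag(16, 1)·P⁻¹ = [[−48, −5], [−16, −2]] · [[−2, 5], [1, −3]] = [[91, −225], [30, −74]].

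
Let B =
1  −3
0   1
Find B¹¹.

[[1, −33], [0, 1]]

B = I + N where N = [[0, −3], [0, 0]] is strictly upper-triangular, so N² = 0.
(I + N)¹¹ = I + 11·N = [[1, −33], [0, 1]].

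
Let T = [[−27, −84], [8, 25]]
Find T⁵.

tr T = −2 and det T = −3, so the characteristic polynomial is λ² − (−2)λ + (−3) with roots 1 and −3.
Eigenvectors give P = [[−3, 7], [1, −2]] with P⁻¹ = [[2, 7], [1, 3]], and T = P·diag(1, −3)·P⁻¹.
Then T⁵ = P·diag(1, −243)·P⁻¹ = [[−3, −1701], [1, 486]] · [[2, 7], [1, 3]] = [[−1707, −5124], [488, 1465]].

[[−1707, −5124], [488, 1465]]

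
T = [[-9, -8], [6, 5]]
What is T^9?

tr T = -4 and det T = 3, so the characteristic polynomial is λ² − (-4)λ + (3) with roots -1 and -3.
Eigenvectors give P = [[-1, 4], [1, -3]] with P⁻¹ = [[3, 4], [1, 1]], and T = P·diag(-1, -3)·P⁻¹.
Then T^9 = P·diag(-1, -19683)·P⁻¹ = [[1, -78732], [-1, 59049]] · [[3, 4], [1, 1]] = [[-78729, -78728], [59046, 59045]].

[[-78729, -78728], [59046, 59045]]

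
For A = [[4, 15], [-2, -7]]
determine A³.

tr A = -3 and det A = 2, so the characteristic polynomial is λ² − (-3)λ + (2) with roots -1 and -2.
Eigenvectors give P = [[-3, -5], [1, 2]] with P⁻¹ = [[-2, -5], [1, 3]], and A = P·diag(-1, -2)·P⁻¹.
Then A³ = P·diag(-1, -8)·P⁻¹ = [[3, 40], [-1, -16]] · [[-2, -5], [1, 3]] = [[34, 105], [-14, -43]].

[[34, 105], [-14, -43]]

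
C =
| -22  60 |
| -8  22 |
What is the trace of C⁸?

tr C = 0 and det C = -4, so the characteristic polynomial is λ² − (0)λ + (-4) with roots 2 and -2.
Eigenvectors give P = [[-5, 3], [-2, 1]] with P⁻¹ = [[1, -3], [2, -5]], and C = P·diag(2, -2)·P⁻¹.
Then C⁸ = P·diag(256, 256)·P⁻¹ = [[-1280, 768], [-512, 256]] · [[1, -3], [2, -5]] = [[256, 0], [0, 256]].

512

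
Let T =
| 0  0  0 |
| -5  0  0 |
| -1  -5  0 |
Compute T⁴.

T is strictly triangular, hence nilpotent: T³ = 0, so T⁴ = 0.

[[0, 0, 0], [0, 0, 0], [0, 0, 0]]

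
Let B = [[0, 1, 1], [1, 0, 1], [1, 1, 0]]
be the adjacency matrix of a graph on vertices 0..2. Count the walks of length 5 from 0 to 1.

The number of length-5 walks from vertex 0 to vertex 1 is entry (0,1) of B⁵, where B is the adjacency matrix.
B² = [[2, 1, 1], [1, 2, 1], [1, 1, 2]]
B³ = [[2, 3, 3], [3, 2, 3], [3, 3, 2]]
B⁴ = [[6, 5, 5], [5, 6, 5], [5, 5, 6]]
B⁵ = [[10, 11, 11], [11, 10, 11], [11, 11, 10]]

11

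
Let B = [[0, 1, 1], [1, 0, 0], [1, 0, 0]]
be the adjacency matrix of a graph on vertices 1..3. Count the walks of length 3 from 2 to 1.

The number of length-3 walks from vertex 2 to vertex 1 is entry (2,1) of B³, where B is the adjacency matrix.
B² = [[2, 0, 0], [0, 1, 1], [0, 1, 1]]
B³ = [[0, 2, 2], [2, 0, 0], [2, 0, 0]]

2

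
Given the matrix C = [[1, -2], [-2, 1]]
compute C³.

[[13, -14], [-14, 13]]

C² = [[5, -4], [-4, 5]]
C³ = [[13, -14], [-14, 13]]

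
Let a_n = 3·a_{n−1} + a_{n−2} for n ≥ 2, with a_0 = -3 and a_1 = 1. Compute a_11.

12970

With companion matrix M = [[3, 1], [1, 0]], [a_n, a_{n−1}]ᵀ = M·[a_{n−1}, a_{n−2}]ᵀ, so [a_11, a_10]ᵀ = M^10·[a_1, a_0]ᵀ.
M^10 = [[141481, 42837], [42837, 12970]], giving [a_11, a_10]ᵀ = [[12970], [3927]].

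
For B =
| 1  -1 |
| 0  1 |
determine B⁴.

B = I + N where N = [[0, -1], [0, 0]] is strictly upper-triangular, so N² = 0.
(I + N)⁴ = I + 4·N = [[1, -4], [0, 1]].

[[1, -4], [0, 1]]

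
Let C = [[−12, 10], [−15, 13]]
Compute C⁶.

tr C = 1 and det C = −6, so the characteristic polynomial is λ² − (1)λ + (−6) with roots 3 and −2.
Eigenvectors give P = [[−2, 1], [−3, 1]] with P⁻¹ = [[1, −1], [3, −2]], and C = P·diag(3, −2)·P⁻¹.
Then C⁶ = P·diag(729, 64)·P⁻¹ = [[−1458, 64], [−2187, 64]] · [[1, −1], [3, −2]] = [[−1266, 1330], [−1995, 2059]].

[[−1266, 1330], [−1995, 2059]]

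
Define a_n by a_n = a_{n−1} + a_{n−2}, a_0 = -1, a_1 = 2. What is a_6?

11

With companion matrix T = [[1, 1], [1, 0]], [a_n, a_{n−1}]ᵀ = T·[a_{n−1}, a_{n−2}]ᵀ, so [a_6, a_5]ᵀ = T⁵·[a_1, a_0]ᵀ.
T⁵ = [[8, 5], [5, 3]], giving [a_6, a_5]ᵀ = [[11], [7]].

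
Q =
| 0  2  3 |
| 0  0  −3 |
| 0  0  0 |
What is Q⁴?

Q is strictly triangular, hence nilpotent: Q³ = 0, so Q⁴ = 0.

[[0, 0, 0], [0, 0, 0], [0, 0, 0]]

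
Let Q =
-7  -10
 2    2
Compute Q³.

tr Q = -5 and det Q = 6, so the characteristic polynomial is λ² − (-5)λ + (6) with roots -3 and -2.
Eigenvectors give P = [[5, -2], [-2, 1]] with P⁻¹ = [[1, 2], [2, 5]], and Q = P·diag(-3, -2)·P⁻¹.
Then Q³ = P·diag(-27, -8)·P⁻¹ = [[-135, 16], [54, -8]] · [[1, 2], [2, 5]] = [[-103, -190], [38, 68]].

[[-103, -190], [38, 68]]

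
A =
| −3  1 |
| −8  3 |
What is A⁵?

[[−3, 1], [−8, 3]]

A² = I (check: tr A = 0 and det A = −1), so A⁵ = A since 5 is odd.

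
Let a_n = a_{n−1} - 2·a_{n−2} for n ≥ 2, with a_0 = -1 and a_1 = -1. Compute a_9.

11

With companion matrix B = [[1, -2], [1, 0]], [a_n, a_{n−1}]ᵀ = B·[a_{n−1}, a_{n−2}]ᵀ, so [a_9, a_8]ᵀ = B^8·[a_1, a_0]ᵀ.
B^8 = [[-17, 6], [-3, -14]], giving [a_9, a_8]ᵀ = [[11], [17]].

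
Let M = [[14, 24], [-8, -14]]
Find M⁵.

tr M = 0 and det M = -4, so the characteristic polynomial is λ² − (0)λ + (-4) with roots 2 and -2.
Eigenvectors give P = [[-2, 3], [1, -2]] with P⁻¹ = [[-2, -3], [-1, -2]], and M = P·diag(2, -2)·P⁻¹.
Then M⁵ = P·diag(32, -32)·P⁻¹ = [[-64, -96], [32, 64]] · [[-2, -3], [-1, -2]] = [[224, 384], [-128, -224]].

[[224, 384], [-128, -224]]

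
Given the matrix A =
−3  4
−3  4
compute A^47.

[[−3, 4], [−3, 4]]

A² = A (a projection; rank 1, trace 1), so A^47 = A.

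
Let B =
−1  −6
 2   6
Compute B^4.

[[−179, −390], [130, 276]]

tr B = 5 and det B = 6, so the characteristic polynomial is λ² − (5)λ + (6) with roots 2 and 3.
Eigenvectors give P = [[−2, −3], [1, 2]] with P⁻¹ = [[−2, −3], [1, 2]], and B = P·diag(2, 3)·P⁻¹.
Then B^4 = P·diag(16, 81)·P⁻¹ = [[−32, −243], [16, 162]] · [[−2, −3], [1, 2]] = [[−179, −390], [130, 276]].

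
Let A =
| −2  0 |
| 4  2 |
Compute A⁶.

[[64, 0], [0, 64]]

tr A = 0 and det A = −4, so the characteristic polynomial is λ² − (0)λ + (−4) with roots 2 and −2.
Eigenvectors give P = [[0, −1], [1, 1]] with P⁻¹ = [[1, 1], [−1, 0]], and A = P·diag(2, −2)·P⁻¹.
Then A⁶ = P·diag(64, 64)·P⁻¹ = [[0, −64], [64, 64]] · [[1, 1], [−1, 0]] = [[64, 0], [0, 64]].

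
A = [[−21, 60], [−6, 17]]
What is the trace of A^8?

6562

tr A = −4 and det A = 3, so the characteristic polynomial is λ² − (−4)λ + (3) with roots −1 and −3.
Eigenvectors give P = [[3, 10], [1, 3]] with P⁻¹ = [[−3, 10], [1, −3]], and A = P·diag(−1, −3)·P⁻¹.
Then A^8 = P·diag(1, 6561)·P⁻¹ = [[3, 65610], [1, 19683]] · [[−3, 10], [1, −3]] = [[65601, −196800], [19680, −59039]].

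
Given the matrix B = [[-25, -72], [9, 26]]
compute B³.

[[-73, -216], [27, 80]]

tr B = 1 and det B = -2, so the characteristic polynomial is λ² − (1)λ + (-2) with roots -1 and 2.
Eigenvectors give P = [[-3, -8], [1, 3]] with P⁻¹ = [[-3, -8], [1, 3]], and B = P·diag(-1, 2)·P⁻¹.
Then B³ = P·diag(-1, 8)·P⁻¹ = [[3, -64], [-1, 24]] · [[-3, -8], [1, 3]] = [[-73, -216], [27, 80]].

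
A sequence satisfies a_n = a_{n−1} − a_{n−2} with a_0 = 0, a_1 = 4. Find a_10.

−4

With companion matrix A = [[1, −1], [1, 0]], [a_n, a_{n−1}]ᵀ = A·[a_{n−1}, a_{n−2}]ᵀ, so [a_10, a_9]ᵀ = A^9·[a_1, a_0]ᵀ.
A^9 = [[−1, 0], [0, −1]], giving [a_10, a_9]ᵀ = [[−4], [0]].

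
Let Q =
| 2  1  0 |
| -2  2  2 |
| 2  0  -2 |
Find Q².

[[2, 4, 2], [-4, 2, 0], [0, 2, 4]]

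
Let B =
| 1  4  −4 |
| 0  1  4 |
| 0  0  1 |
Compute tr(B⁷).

B = I + N where N = [[0, 4, −4], [0, 0, 4], [0, 0, 0]] is strictly upper-triangular, so N³ = 0.
(I + N)⁷ = I + 7·N + 21·N² = [[1, 28, 308], [0, 1, 28], [0, 0, 1]].

3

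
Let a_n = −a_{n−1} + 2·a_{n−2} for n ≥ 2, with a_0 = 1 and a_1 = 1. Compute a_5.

1

With companion matrix Q = [[−1, 2], [1, 0]], [a_n, a_{n−1}]ᵀ = Q·[a_{n−1}, a_{n−2}]ᵀ, so [a_5, a_4]ᵀ = Q^4·[a_1, a_0]ᵀ.
Q^4 = [[11, −10], [−5, 6]], giving [a_5, a_4]ᵀ = [[1], [1]].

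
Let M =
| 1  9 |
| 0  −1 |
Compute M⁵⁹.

M² = I (check: tr M = 0 and det M = −1), so M⁵⁹ = M since 59 is odd.

[[1, 9], [0, −1]]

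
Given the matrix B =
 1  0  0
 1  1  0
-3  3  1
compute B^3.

[[1, 0, 0], [3, 1, 0], [0, 9, 1]]

B = I + N where N = [[0, 0, 0], [1, 0, 0], [-3, 3, 0]] is strictly lower-triangular, so N^3 = 0.
(I + N)^3 = I + 3·N + 3·N^2 = [[1, 0, 0], [3, 1, 0], [0, 9, 1]].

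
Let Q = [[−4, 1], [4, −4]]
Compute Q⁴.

Q² = [[20, −8], [−32, 20]]
Q³ = [[−112, 52], [208, −112]]
Q⁴ = [[656, −320], [−1280, 656]]

[[656, −320], [−1280, 656]]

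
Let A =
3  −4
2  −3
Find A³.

[[3, −4], [2, −3]]

A² = I (check: tr A = 0 and det A = −1), so A³ = A since 3 is odd.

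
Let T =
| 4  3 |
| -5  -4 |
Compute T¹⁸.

T² = I (check: tr T = 0 and det T = -1), so T¹⁸ = I since 18 is even.

[[1, 0], [0, 1]]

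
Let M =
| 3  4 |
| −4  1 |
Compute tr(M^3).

−164

M^2 = [[−7, 16], [−16, −15]]
M^3 = [[−85, −12], [12, −79]]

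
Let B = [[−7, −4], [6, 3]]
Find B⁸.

tr B = −4 and det B = 3, so the characteristic polynomial is λ² − (−4)λ + (3) with roots −3 and −1.
Eigenvectors give P = [[−1, −2], [1, 3]] with P⁻¹ = [[−3, −2], [1, 1]], and B = P·diag(−3, −1)·P⁻¹.
Then B⁸ = P·diag(6561, 1)·P⁻¹ = [[−6561, −2], [6561, 3]] · [[−3, −2], [1, 1]] = [[19681, 13120], [−19680, −13119]].

[[19681, 13120], [−19680, −13119]]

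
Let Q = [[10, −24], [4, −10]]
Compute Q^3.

[[40, −96], [16, −40]]

tr Q = 0 and det Q = −4, so the characteristic polynomial is λ² − (0)λ + (−4) with roots 2 and −2.
Eigenvectors give P = [[3, 2], [1, 1]] with P⁻¹ = [[1, −2], [−1, 3]], and Q = P·diag(2, −2)·P⁻¹.
Then Q^3 = P·diag(8, −8)·P⁻¹ = [[24, −16], [8, −8]] · [[1, −2], [−1, 3]] = [[40, −96], [16, −40]].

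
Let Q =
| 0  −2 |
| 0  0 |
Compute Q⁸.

[[0, 0], [0, 0]]

Q is strictly triangular, hence nilpotent: Q² = 0, so Q⁸ = 0.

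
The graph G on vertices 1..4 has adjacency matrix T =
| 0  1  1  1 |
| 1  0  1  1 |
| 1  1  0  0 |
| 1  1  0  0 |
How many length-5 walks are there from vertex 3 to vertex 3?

18

The number of length-5 walks from vertex 3 to vertex 3 is entry (3,3) of T⁵, where T is the adjacency matrix.
T² = [[3, 2, 1, 1], [2, 3, 1, 1], [1, 1, 2, 2], [1, 1, 2, 2]]
T³ = [[4, 5, 5, 5], [5, 4, 5, 5], [5, 5, 2, 2], [5, 5, 2, 2]]
T⁴ = [[15, 14, 9, 9], [14, 15, 9, 9], [9, 9, 10, 10], [9, 9, 10, 10]]
T⁵ = [[32, 33, 29, 29], [33, 32, 29, 29], [29, 29, 18, 18], [29, 29, 18, 18]]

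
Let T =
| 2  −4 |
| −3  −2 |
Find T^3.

T^2 = [[16, 0], [0, 16]]
T^3 = [[32, −64], [−48, −32]]

[[32, −64], [−48, −32]]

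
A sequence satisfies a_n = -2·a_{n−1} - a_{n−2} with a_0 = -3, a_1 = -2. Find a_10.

47

With companion matrix C = [[-2, -1], [1, 0]], [a_n, a_{n−1}]ᵀ = C·[a_{n−1}, a_{n−2}]ᵀ, so [a_10, a_9]ᵀ = C^9·[a_1, a_0]ᵀ.
C^9 = [[-10, -9], [9, 8]], giving [a_10, a_9]ᵀ = [[47], [-42]].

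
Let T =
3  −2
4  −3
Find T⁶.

[[1, 0], [0, 1]]

T² = I (check: tr T = 0 and det T = −1), so T⁶ = I since 6 is even.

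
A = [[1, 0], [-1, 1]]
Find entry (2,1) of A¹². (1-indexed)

A = I + N where N = [[0, 0], [-1, 0]] is strictly lower-triangular, so N² = 0.
(I + N)¹² = I + 12·N = [[1, 0], [-12, 1]].

-12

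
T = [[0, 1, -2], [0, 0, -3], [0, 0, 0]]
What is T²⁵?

[[0, 0, 0], [0, 0, 0], [0, 0, 0]]

T is strictly triangular, hence nilpotent: T³ = 0, so T²⁵ = 0.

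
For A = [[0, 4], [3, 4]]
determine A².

[[12, 16], [12, 28]]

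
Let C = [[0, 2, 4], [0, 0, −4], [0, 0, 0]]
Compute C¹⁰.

C is strictly triangular, hence nilpotent: C³ = 0, so C¹⁰ = 0.

[[0, 0, 0], [0, 0, 0], [0, 0, 0]]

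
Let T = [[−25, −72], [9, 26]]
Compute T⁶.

[[−503, −1512], [189, 568]]

tr T = 1 and det T = −2, so the characteristic polynomial is λ² − (1)λ + (−2) with roots 2 and −1.
Eigenvectors give P = [[−8, −3], [3, 1]] with P⁻¹ = [[1, 3], [−3, −8]], and T = P·diag(2, −1)·P⁻¹.
Then T⁶ = P·diag(64, 1)·P⁻¹ = [[−512, −3], [192, 1]] · [[1, 3], [−3, −8]] = [[−503, −1512], [189, 568]].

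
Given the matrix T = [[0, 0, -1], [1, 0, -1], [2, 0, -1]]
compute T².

[[-2, 0, 1], [-2, 0, 0], [-2, 0, -1]]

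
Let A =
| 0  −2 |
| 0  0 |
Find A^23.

A is strictly triangular, hence nilpotent: A^2 = 0, so A^23 = 0.

[[0, 0], [0, 0]]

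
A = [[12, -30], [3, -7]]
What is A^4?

[[666, -1950], [195, -569]]

tr A = 5 and det A = 6, so the characteristic polynomial is λ² − (5)λ + (6) with roots 3 and 2.
Eigenvectors give P = [[-10, -3], [-3, -1]] with P⁻¹ = [[-1, 3], [3, -10]], and A = P·diag(3, 2)·P⁻¹.
Then A^4 = P·diag(81, 16)·P⁻¹ = [[-810, -48], [-243, -16]] · [[-1, 3], [3, -10]] = [[666, -1950], [195, -569]].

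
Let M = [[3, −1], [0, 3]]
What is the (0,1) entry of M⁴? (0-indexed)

M² = [[9, −6], [0, 9]]
M³ = [[27, −27], [0, 27]]
M⁴ = [[81, −108], [0, 81]]

−108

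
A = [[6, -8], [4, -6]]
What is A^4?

[[16, 0], [0, 16]]

tr A = 0 and det A = -4, so the characteristic polynomial is λ² − (0)λ + (-4) with roots 2 and -2.
Eigenvectors give P = [[-2, 1], [-1, 1]] with P⁻¹ = [[-1, 1], [-1, 2]], and A = P·diag(2, -2)·P⁻¹.
Then A^4 = P·diag(16, 16)·P⁻¹ = [[-32, 16], [-16, 16]] · [[-1, 1], [-1, 2]] = [[16, 0], [0, 16]].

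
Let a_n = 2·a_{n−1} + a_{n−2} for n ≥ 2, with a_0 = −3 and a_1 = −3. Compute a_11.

With companion matrix B = [[2, 1], [1, 0]], [a_n, a_{n−1}]ᵀ = B·[a_{n−1}, a_{n−2}]ᵀ, so [a_11, a_10]ᵀ = B^10·[a_1, a_0]ᵀ.
B^10 = [[5741, 2378], [2378, 985]], giving [a_11, a_10]ᵀ = [[−24357], [−10089]].

−24357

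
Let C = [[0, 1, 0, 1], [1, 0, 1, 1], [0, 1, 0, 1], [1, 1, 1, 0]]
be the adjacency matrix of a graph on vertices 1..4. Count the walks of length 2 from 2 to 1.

The number of length-2 walks from vertex 2 to vertex 1 is entry (2,1) of C², where C is the adjacency matrix.
C² = [[2, 1, 2, 1], [1, 3, 1, 2], [2, 1, 2, 1], [1, 2, 1, 3]]

1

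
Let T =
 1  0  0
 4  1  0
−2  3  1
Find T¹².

T = I + N where N = [[0, 0, 0], [4, 0, 0], [−2, 3, 0]] is strictly lower-triangular, so N³ = 0.
(I + N)¹² = I + 12·N + 66·N² = [[1, 0, 0], [48, 1, 0], [768, 36, 1]].

[[1, 0, 0], [48, 1, 0], [768, 36, 1]]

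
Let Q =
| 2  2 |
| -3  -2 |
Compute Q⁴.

Q² = [[-2, 0], [0, -2]]
Q³ = [[-4, -4], [6, 4]]
Q⁴ = [[4, 0], [0, 4]]

[[4, 0], [0, 4]]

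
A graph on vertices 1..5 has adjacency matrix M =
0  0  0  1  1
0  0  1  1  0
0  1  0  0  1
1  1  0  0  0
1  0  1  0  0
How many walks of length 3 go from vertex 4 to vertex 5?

1

The number of length-3 walks from vertex 4 to vertex 5 is entry (4,5) of M^3, where M is the adjacency matrix.
M^2 = [[2, 1, 1, 0, 0], [1, 2, 0, 0, 1], [1, 0, 2, 1, 0], [0, 0, 1, 2, 1], [0, 1, 0, 1, 2]]
M^3 = [[0, 1, 1, 3, 3], [1, 0, 3, 3, 1], [1, 3, 0, 1, 3], [3, 3, 1, 0, 1], [3, 1, 3, 1, 0]]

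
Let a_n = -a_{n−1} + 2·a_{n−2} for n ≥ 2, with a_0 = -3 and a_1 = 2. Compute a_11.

With companion matrix B = [[-1, 2], [1, 0]], [a_n, a_{n−1}]ᵀ = B·[a_{n−1}, a_{n−2}]ᵀ, so [a_11, a_10]ᵀ = B¹⁰·[a_1, a_0]ᵀ.
B¹⁰ = [[683, -682], [-341, 342]], giving [a_11, a_10]ᵀ = [[3412], [-1708]].

3412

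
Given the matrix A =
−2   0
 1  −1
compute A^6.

[[64, 0], [−63, 1]]

tr A = −3 and det A = 2, so the characteristic polynomial is λ² − (−3)λ + (2) with roots −1 and −2.
Eigenvectors give P = [[0, −1], [1, 1]] with P⁻¹ = [[1, 1], [−1, 0]], and A = P·diag(−1, −2)·P⁻¹.
Then A^6 = P·diag(1, 64)·P⁻¹ = [[0, −64], [1, 64]] · [[1, 1], [−1, 0]] = [[64, 0], [−63, 1]].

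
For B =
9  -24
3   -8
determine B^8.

B² = B (a projection; rank 1, trace 1), so B^8 = B.

[[9, -24], [3, -8]]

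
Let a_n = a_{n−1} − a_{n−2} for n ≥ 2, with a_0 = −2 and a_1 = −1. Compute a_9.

2

With companion matrix T = [[1, −1], [1, 0]], [a_n, a_{n−1}]ᵀ = T·[a_{n−1}, a_{n−2}]ᵀ, so [a_9, a_8]ᵀ = T^8·[a_1, a_0]ᵀ.
T^8 = [[0, −1], [1, −1]], giving [a_9, a_8]ᵀ = [[2], [1]].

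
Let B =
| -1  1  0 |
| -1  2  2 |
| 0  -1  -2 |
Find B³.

B² = [[0, 1, 2], [-1, 1, 0], [1, 0, 2]]
B³ = [[-1, 0, -2], [0, 1, 2], [-1, -1, -4]]

[[-1, 0, -2], [0, 1, 2], [-1, -1, -4]]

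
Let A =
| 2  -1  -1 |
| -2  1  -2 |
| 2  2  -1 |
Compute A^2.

[[4, -5, 1], [-10, -1, 2], [-2, -2, -5]]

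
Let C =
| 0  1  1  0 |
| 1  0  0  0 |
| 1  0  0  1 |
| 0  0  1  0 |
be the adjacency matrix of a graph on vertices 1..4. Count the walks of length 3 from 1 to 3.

3

The number of length-3 walks from vertex 1 to vertex 3 is entry (1,3) of C³, where C is the adjacency matrix.
C² = [[2, 0, 0, 1], [0, 1, 1, 0], [0, 1, 2, 0], [1, 0, 0, 1]]
C³ = [[0, 2, 3, 0], [2, 0, 0, 1], [3, 0, 0, 2], [0, 1, 2, 0]]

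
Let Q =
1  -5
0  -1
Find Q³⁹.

[[1, -5], [0, -1]]

Q² = I (check: tr Q = 0 and det Q = -1), so Q³⁹ = Q since 39 is odd.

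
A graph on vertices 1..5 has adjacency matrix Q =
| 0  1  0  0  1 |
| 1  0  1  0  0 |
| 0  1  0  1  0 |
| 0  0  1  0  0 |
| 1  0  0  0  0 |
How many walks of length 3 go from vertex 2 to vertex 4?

0

The number of length-3 walks from vertex 2 to vertex 4 is entry (2,4) of Q³, where Q is the adjacency matrix.
Q² = [[2, 0, 1, 0, 0], [0, 2, 0, 1, 1], [1, 0, 2, 0, 0], [0, 1, 0, 1, 0], [0, 1, 0, 0, 1]]
Q³ = [[0, 3, 0, 1, 2], [3, 0, 3, 0, 0], [0, 3, 0, 2, 1], [1, 0, 2, 0, 0], [2, 0, 1, 0, 0]]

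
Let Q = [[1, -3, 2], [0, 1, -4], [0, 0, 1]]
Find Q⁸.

[[1, -24, 352], [0, 1, -32], [0, 0, 1]]

Q = I + N where N = [[0, -3, 2], [0, 0, -4], [0, 0, 0]] is strictly upper-triangular, so N³ = 0.
(I + N)⁸ = I + 8·N + 28·N² = [[1, -24, 352], [0, 1, -32], [0, 0, 1]].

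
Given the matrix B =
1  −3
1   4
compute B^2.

[[−2, −15], [5, 13]]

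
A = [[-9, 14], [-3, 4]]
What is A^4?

tr A = -5 and det A = 6, so the characteristic polynomial is λ² − (-5)λ + (6) with roots -2 and -3.
Eigenvectors give P = [[2, -7], [1, -3]] with P⁻¹ = [[-3, 7], [-1, 2]], and A = P·diag(-2, -3)·P⁻¹.
Then A^4 = P·diag(16, 81)·P⁻¹ = [[32, -567], [16, -243]] · [[-3, 7], [-1, 2]] = [[471, -910], [195, -374]].

[[471, -910], [195, -374]]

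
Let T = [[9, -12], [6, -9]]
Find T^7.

[[6561, -8748], [4374, -6561]]

tr T = 0 and det T = -9, so the characteristic polynomial is λ² − (0)λ + (-9) with roots 3 and -3.
Eigenvectors give P = [[-2, -1], [-1, -1]] with P⁻¹ = [[-1, 1], [1, -2]], and T = P·diag(3, -3)·P⁻¹.
Then T^7 = P·diag(2187, -2187)·P⁻¹ = [[-4374, 2187], [-2187, 2187]] · [[-1, 1], [1, -2]] = [[6561, -8748], [4374, -6561]].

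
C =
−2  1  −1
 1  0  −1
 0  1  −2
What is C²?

[[5, −3, 3], [−2, 0, 1], [1, −2, 3]]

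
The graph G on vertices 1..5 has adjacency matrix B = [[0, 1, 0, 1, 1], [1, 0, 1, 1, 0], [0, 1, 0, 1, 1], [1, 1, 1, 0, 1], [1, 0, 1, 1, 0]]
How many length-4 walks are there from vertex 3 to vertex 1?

24

The number of length-4 walks from vertex 3 to vertex 1 is entry (3,1) of B^4, where B is the adjacency matrix.
B^2 = [[3, 1, 3, 2, 1], [1, 3, 1, 2, 3], [3, 1, 3, 2, 1], [2, 2, 2, 4, 2], [1, 3, 1, 2, 3]]
B^3 = [[4, 8, 4, 8, 8], [8, 4, 8, 8, 4], [4, 8, 4, 8, 8], [8, 8, 8, 8, 8], [8, 4, 8, 8, 4]]
B^4 = [[24, 16, 24, 24, 16], [16, 24, 16, 24, 24], [24, 16, 24, 24, 16], [24, 24, 24, 32, 24], [16, 24, 16, 24, 24]]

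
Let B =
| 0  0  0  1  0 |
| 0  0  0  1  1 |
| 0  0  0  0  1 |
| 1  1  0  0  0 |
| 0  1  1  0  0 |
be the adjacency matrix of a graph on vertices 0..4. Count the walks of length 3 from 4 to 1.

The number of length-3 walks from vertex 4 to vertex 1 is entry (4,1) of B³, where B is the adjacency matrix.
B² = [[1, 1, 0, 0, 0], [1, 2, 1, 0, 0], [0, 1, 1, 0, 0], [0, 0, 0, 2, 1], [0, 0, 0, 1, 2]]
B³ = [[0, 0, 0, 2, 1], [0, 0, 0, 3, 3], [0, 0, 0, 1, 2], [2, 3, 1, 0, 0], [1, 3, 2, 0, 0]]

3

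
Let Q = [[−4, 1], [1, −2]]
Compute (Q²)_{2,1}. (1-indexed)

−6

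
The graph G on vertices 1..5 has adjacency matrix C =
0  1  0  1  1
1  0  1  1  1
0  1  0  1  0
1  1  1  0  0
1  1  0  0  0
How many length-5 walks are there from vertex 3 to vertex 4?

The number of length-5 walks from vertex 3 to vertex 4 is entry (3,4) of C⁵, where C is the adjacency matrix.
C² = [[3, 2, 2, 1, 1], [2, 4, 1, 2, 1], [2, 1, 2, 1, 1], [1, 2, 1, 3, 2], [1, 1, 1, 2, 2]]
C³ = [[4, 7, 3, 7, 5], [7, 6, 6, 7, 6], [3, 6, 2, 5, 3], [7, 7, 5, 4, 3], [5, 6, 3, 3, 2]]
C⁴ = [[19, 19, 14, 14, 11], [19, 26, 13, 19, 13], [14, 13, 11, 11, 9], [14, 19, 11, 19, 14], [11, 13, 9, 14, 11]]
C⁵ = [[44, 58, 33, 52, 38], [58, 64, 45, 58, 45], [33, 45, 24, 38, 27], [52, 58, 38, 44, 33], [38, 45, 27, 33, 24]]

38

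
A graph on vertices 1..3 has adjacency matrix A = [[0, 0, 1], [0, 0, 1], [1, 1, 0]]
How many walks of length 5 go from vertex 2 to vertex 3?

The number of length-5 walks from vertex 2 to vertex 3 is entry (2,3) of A⁵, where A is the adjacency matrix.
A² = [[1, 1, 0], [1, 1, 0], [0, 0, 2]]
A³ = [[0, 0, 2], [0, 0, 2], [2, 2, 0]]
A⁴ = [[2, 2, 0], [2, 2, 0], [0, 0, 4]]
A⁵ = [[0, 0, 4], [0, 0, 4], [4, 4, 0]]

4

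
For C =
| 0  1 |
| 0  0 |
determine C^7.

[[0, 0], [0, 0]]

C is strictly triangular, hence nilpotent: C^2 = 0, so C^7 = 0.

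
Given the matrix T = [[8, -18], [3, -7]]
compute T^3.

[[26, -54], [9, -19]]

tr T = 1 and det T = -2, so the characteristic polynomial is λ² − (1)λ + (-2) with roots -1 and 2.
Eigenvectors give P = [[-2, 3], [-1, 1]] with P⁻¹ = [[1, -3], [1, -2]], and T = P·diag(-1, 2)·P⁻¹.
Then T^3 = P·diag(-1, 8)·P⁻¹ = [[2, 24], [1, 8]] · [[1, -3], [1, -2]] = [[26, -54], [9, -19]].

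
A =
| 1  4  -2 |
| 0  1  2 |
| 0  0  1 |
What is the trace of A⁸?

3

A = I + N where N = [[0, 4, -2], [0, 0, 2], [0, 0, 0]] is strictly upper-triangular, so N³ = 0.
(I + N)⁸ = I + 8·N + 28·N² = [[1, 32, 208], [0, 1, 16], [0, 0, 1]].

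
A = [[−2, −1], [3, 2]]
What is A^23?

[[−2, −1], [3, 2]]

A² = I (check: tr A = 0 and det A = −1), so A^23 = A since 23 is odd.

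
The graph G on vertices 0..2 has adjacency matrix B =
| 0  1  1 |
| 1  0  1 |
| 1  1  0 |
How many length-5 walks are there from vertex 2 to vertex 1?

11

The number of length-5 walks from vertex 2 to vertex 1 is entry (2,1) of B⁵, where B is the adjacency matrix.
B² = [[2, 1, 1], [1, 2, 1], [1, 1, 2]]
B³ = [[2, 3, 3], [3, 2, 3], [3, 3, 2]]
B⁴ = [[6, 5, 5], [5, 6, 5], [5, 5, 6]]
B⁵ = [[10, 11, 11], [11, 10, 11], [11, 11, 10]]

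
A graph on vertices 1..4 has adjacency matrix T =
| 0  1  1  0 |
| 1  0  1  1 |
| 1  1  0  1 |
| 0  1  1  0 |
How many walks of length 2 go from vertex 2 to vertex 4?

1

The number of length-2 walks from vertex 2 to vertex 4 is entry (2,4) of T², where T is the adjacency matrix.
T² = [[2, 1, 1, 2], [1, 3, 2, 1], [1, 2, 3, 1], [2, 1, 1, 2]]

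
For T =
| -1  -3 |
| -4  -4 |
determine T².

[[13, 15], [20, 28]]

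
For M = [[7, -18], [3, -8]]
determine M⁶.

tr M = -1 and det M = -2, so the characteristic polynomial is λ² − (-1)λ + (-2) with roots 1 and -2.
Eigenvectors give P = [[3, 2], [1, 1]] with P⁻¹ = [[1, -2], [-1, 3]], and M = P·diag(1, -2)·P⁻¹.
Then M⁶ = P·diag(1, 64)·P⁻¹ = [[3, 128], [1, 64]] · [[1, -2], [-1, 3]] = [[-125, 378], [-63, 190]].

[[-125, 378], [-63, 190]]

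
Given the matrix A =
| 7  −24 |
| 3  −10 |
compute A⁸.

tr A = −3 and det A = 2, so the characteristic polynomial is λ² − (−3)λ + (2) with roots −1 and −2.
Eigenvectors give P = [[3, −8], [1, −3]] with P⁻¹ = [[3, −8], [1, −3]], and A = P·diag(−1, −2)·P⁻¹.
Then A⁸ = P·diag(1, 256)·P⁻¹ = [[3, −2048], [1, −768]] · [[3, −8], [1, −3]] = [[−2039, 6120], [−765, 2296]].

[[−2039, 6120], [−765, 2296]]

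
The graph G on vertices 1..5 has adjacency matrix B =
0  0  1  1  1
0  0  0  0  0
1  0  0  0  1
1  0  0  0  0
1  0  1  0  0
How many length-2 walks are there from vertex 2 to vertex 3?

The number of length-2 walks from vertex 2 to vertex 3 is entry (2,3) of B², where B is the adjacency matrix.
B² = [[3, 0, 1, 0, 1], [0, 0, 0, 0, 0], [1, 0, 2, 1, 1], [0, 0, 1, 1, 1], [1, 0, 1, 1, 2]]

0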